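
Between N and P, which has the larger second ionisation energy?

After 1 electron has been removed, what remains? N⁺ still has 4 valence electrons; P⁺ still has 4 valence electrons.
All are still removing valence electrons, so compare the +1 ions as you would atoms: IE_2 generally rises across a period (higher Z_eff) and falls down a group (larger shell), subject to the usual subshell exceptions.
Valence configurations: N⁺ [He]2s²2p², P⁺ [Ne]3s²3p².
Tabulated IE_2 (kJ/mol): N 2856, P 1907.
Putting it together, IE_2: P < N.

N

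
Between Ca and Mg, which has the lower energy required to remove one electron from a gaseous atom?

Ca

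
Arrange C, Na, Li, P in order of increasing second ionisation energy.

P < C < Na < Li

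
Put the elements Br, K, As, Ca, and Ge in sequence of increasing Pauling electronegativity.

K, Ca, Ge, As, Br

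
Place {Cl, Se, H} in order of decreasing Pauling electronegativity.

EN rises left→right (higher Z_eff, smaller atoms) and falls top→bottom (larger, more shielded atoms).
Neither a single period nor a single group — weigh both effects.
Se > H: the two effects oppose for this pair; the across-period effect wins (2.55 vs 2.20).
Cl > Se: both effects reinforce here, so Cl is clearly the higher of the two.
For reference (Pauling): H 2.20, Cl 3.16, Se 2.55.
So from highest to lowest: Cl > Se > H.

Cl > Se > H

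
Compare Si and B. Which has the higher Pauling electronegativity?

B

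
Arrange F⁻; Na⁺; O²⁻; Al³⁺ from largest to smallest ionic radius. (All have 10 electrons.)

All of these have 10 electrons, so size is governed by nuclear charge alone: the more protons, the stronger the pull on the same electron cloud, and the smaller the ion.
Nuclear charges: Al³⁺ (Z=13), Na⁺ (Z=11), F⁻ (Z=9), O²⁻ (Z=8).
Largest to smallest: O²⁻ > F⁻ > Na⁺ > Al³⁺.

O²⁻ > F⁻ > Na⁺ > Al³⁺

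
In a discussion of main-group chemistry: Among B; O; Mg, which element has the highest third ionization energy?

Mg

The third ionization energy removes an electron from the +2 ion. For each element: B²⁺ still has 1 valence electron; O²⁺ still has 4 valence electrons; Mg²⁺ is the bare [Ne] core.
Core electrons are held far more tightly than valence electrons, so Mg tops the IE_3 order.
Valence configurations: B²⁺ [He]2s¹, O²⁺ [He]2s²2p².
Approximate IE_3 values (kJ/mol): B 3660, O 5300, Mg 7733.
Overall IE_3 order: B < O < Mg.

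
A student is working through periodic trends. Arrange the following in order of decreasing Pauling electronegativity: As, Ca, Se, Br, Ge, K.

Br > Se > As > Ge > Ca > K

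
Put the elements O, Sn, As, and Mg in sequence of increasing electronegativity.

Mg < Sn < As < O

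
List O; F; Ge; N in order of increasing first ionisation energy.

N is in period 2, group 15; O is in period 2, group 16; F is in period 2, group 17; Ge is in period 4, group 14.
Removing the outermost electron gets harder across a period and easier down a group.
Here both period and group differ, so the two effects have to be weighed against each other.
O > Ge: relative to Ge, both the across-period and down-group shifts push O's first ionization energy up.
N > O: this pair runs against the simple trend — see the exception note.
F > N: F lies to the right of N in period 2, so the across-period effect alone puts F higher.
Note the exception: N has a higher first ionization energy than O, contrary to the simple trend — pairing an electron in O's 2p⁴ costs repulsion energy, so O ionizes more easily than half-filled N (2p³).
Tabulated first ionization energy (kJ/mol): N 1402, O 1314, F 1681, Ge 762.
So from lowest to highest: Ge < O < N < F.

Ge < O < N < F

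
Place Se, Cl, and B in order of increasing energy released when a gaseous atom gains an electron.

B is in period 2, group 13; Cl is in period 3, group 17; Se is in period 4, group 16.
Atoms with high Z_eff and room in the valence shell (especially the halogens) have the most exothermic electron affinities.
Neither a single period nor a single group — weigh both effects.
Se > B: the two effects oppose for this pair; the across-period effect wins (195 vs 27 kJ/mol).
Cl > Se: both effects reinforce here, so Cl is clearly the higher of the two.
For reference (kJ/mol): B 27, Cl 349, Se 195.
So from lowest to highest: B < Se < Cl.

B < Se < Cl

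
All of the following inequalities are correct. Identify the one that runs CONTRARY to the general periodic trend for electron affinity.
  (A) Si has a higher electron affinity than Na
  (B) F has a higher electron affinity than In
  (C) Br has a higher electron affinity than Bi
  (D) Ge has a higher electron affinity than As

(D)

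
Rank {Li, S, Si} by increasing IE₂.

Si < S < Li

IE_2 is the cost of taking one more electron from the +1 cation: Li⁺ is the bare [He] core; S⁺ still has 5 valence electrons; Si⁺ still has 3 valence electrons.
Pulling an electron out of a noble-gas core costs far more than removing a remaining valence electron, so Li sits at the high end of IE_2.
Valence configurations: S⁺ [Ne]3s²3p³, Si⁺ [Ne]3s²3p¹.
Tabulated IE_2 (kJ/mol): Li 7298, S 2252, Si 1577.
So the second ionization energies run Si < S < Li.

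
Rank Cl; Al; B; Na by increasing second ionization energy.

Al < Cl < B < Na

Consider each +1 ion: Cl⁺ still has 6 valence electrons; Al⁺ still has 2 valence electrons; B⁺ still has 2 valence electrons; Na⁺ is the bare [Ne] core.
Core electrons are held far more tightly than valence electrons, so Na tops the IE_2 order.
Valence configurations: Cl⁺ [Ne]3s²3p⁴, Al⁺ [Ne]3s², B⁺ [He]2s².
Approximate IE_2 values (kJ/mol): Cl 2298, Al 1817, B 2427, Na 4562.
Hence IE_2: Al < Cl < B < Na.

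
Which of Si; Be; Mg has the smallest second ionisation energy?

After 1 electron has been removed, what remains? Si⁺ still has 3 valence electrons; Be⁺ still has 1 valence electron; Mg⁺ still has 1 valence electron.
All are still removing valence electrons, so compare the +1 ions as you would atoms: IE_2 generally rises across a period (higher Z_eff) and falls down a group (larger shell), subject to the usual subshell exceptions.
Valence configurations: Si⁺ [Ne]3s²3p¹, Be⁺ [He]2s¹, Mg⁺ [Ne]3s¹.
Approximate IE_2 values (kJ/mol): Si 1577, Be 1757, Mg 1451.
Putting it together, IE_2: Mg < Si < Be.

Mg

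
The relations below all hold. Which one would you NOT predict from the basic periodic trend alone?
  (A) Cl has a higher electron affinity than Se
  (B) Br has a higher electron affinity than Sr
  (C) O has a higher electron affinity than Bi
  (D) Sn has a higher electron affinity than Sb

The general trend: electron affinity increases across a period and decreases down a group.
(A) Cl (period 3, group 17) vs Se (period 4, group 16): the stated order agrees with the simple trend.
(B) Br (period 4, group 17) vs Sr (period 5, group 2): the stated order agrees with the simple trend.
(C) O (period 2, group 16) vs Bi (period 6, group 15): the stated order agrees with the simple trend.
(D) Sn (period 5, group 14) vs Sb (period 5, group 15): the stated order contradicts the simple trend.
The exception is (D): adding an electron to Sb's half-filled 5p³ is unfavourable, so Sn has the more exothermic EA.

(D)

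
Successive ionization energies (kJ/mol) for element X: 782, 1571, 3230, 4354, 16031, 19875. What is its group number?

Look for the largest jump between consecutive ionization energies: IE5/IE4 ≈ 3.7, far larger than any earlier ratio.
That jump marks the point where a core electron is being removed. So the atom has 4 valence electrons.
A main-group element with 4 valence electrons is in group 14.

Group 14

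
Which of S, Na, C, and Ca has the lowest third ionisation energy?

After 2 electrons have been removed, what remains? S²⁺ still has 4 valence electrons; Na²⁺ is already 1 electron into the core; C²⁺ still has 2 valence electrons; Ca²⁺ is the bare [Ar] core.
Core electrons are held far more tightly than valence electrons, so Ca and Na top the IE_3 order.
Valence configurations: S²⁺ [Ne]3s²3p², C²⁺ [He]2s².
The numbers (kJ/mol): S 3357, Na 6910, C 4620, Ca 4912.
Putting it together, IE_3: S < C < Ca < Na.

S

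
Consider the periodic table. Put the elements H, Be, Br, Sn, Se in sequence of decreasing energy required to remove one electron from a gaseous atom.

H is in period 1, group 1; Be is in period 2, group 2; Se is in period 4, group 16; Br is in period 4, group 17; Sn is in period 5, group 14.
Removing the outermost electron gets harder across a period and easier down a group.
Here both period and group differ, so the two effects have to be weighed against each other.
Be > Sn: period and group pull opposite ways; the down-group shift dominates (900 vs 709 kJ/mol).
Se > Be: period and group pull opposite ways; the across-period shift dominates (941 vs 900 kJ/mol).
Br > Se: both are in period 4; the period trend gives Br the larger value.
H > Br: the two effects oppose for this pair; the down-group effect wins (1312 vs 1140 kJ/mol).
Approximate values (kJ/mol): H 1312, Be 900, Se 941, Br 1140, Sn 709.
So from highest to lowest: H > Br > Se > Be > Sn.

H, Br, Se, Be, Sn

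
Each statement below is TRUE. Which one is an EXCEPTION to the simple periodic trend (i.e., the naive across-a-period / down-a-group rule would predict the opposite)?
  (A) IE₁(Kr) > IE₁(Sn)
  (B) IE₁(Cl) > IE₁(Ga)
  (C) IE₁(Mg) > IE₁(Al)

The general trend: first ionisation energy increases across a period and decreases down a group.
(A) Kr (period 4, group 18) vs Sn (period 5, group 14): the stated order agrees with the simple trend.
(B) Cl (period 3, group 17) vs Ga (period 4, group 13): the stated order agrees with the simple trend.
(C) Mg (period 3, group 2) vs Al (period 3, group 13): the stated order contradicts the simple trend.
The exception is (C): Al's single 3p electron is easier to remove than one from Mg's filled 3s².

(C)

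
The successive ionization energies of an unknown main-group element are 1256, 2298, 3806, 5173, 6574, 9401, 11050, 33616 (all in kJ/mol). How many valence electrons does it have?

7

Look for the largest jump between consecutive ionization energies: IE8/IE7 ≈ 3.0, far larger than any earlier ratio.
That jump marks the point where a core electron is being removed. So the atom has 7 valence electrons.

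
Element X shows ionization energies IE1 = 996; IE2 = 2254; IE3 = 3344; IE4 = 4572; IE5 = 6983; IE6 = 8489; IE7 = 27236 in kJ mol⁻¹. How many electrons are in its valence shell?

6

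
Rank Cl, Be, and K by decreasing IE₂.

K, Cl, Be

IE_2 is the cost of taking one more electron from the +1 cation: Cl⁺ still has 6 valence electrons; Be⁺ still has 1 valence electron; K⁺ is the bare [Ar] core.
Core electrons are held far more tightly than valence electrons, so K tops the IE_2 order.
Valence configurations: Cl⁺ [Ne]3s²3p⁴, Be⁺ [He]2s¹.
Approximate IE_2 values (kJ/mol): Cl 2298, Be 1757, K 3052.
Hence IE_2: Be < Cl < K.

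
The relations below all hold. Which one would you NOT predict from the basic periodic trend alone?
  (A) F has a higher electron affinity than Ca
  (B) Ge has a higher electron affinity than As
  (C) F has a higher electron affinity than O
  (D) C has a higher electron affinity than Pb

(B)

The general trend: electron affinity increases across a period and decreases down a group.
(A) F (period 2, group 17) vs Ca (period 4, group 2): the stated order agrees with the simple trend.
(B) Ge (period 4, group 14) vs As (period 4, group 15): the stated order contradicts the simple trend.
(C) F (period 2, group 17) vs O (period 2, group 16): the stated order agrees with the simple trend.
(D) C (period 2, group 14) vs Pb (period 6, group 14): the stated order agrees with the simple trend.
The exception is (B): adding an electron to As's half-filled 4p³ is unfavourable, so Ge (4p²) has the more exothermic EA.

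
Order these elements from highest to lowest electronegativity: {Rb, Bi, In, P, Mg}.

EN rises left→right (higher Z_eff, smaller atoms) and falls top→bottom (larger, more shielded atoms).
These span different periods and groups, so the two trends combine.
Mg > Rb: both effects reinforce here, so Mg is clearly the higher of the two.
In > Mg: the two effects oppose for this pair; the across-period effect wins (1.78 vs 1.31).
Bi > In: period and group pull opposite ways; the across-period shift dominates (2.02 vs 1.78).
P > Bi: they share group 15; the group trend gives P the larger value.
For reference (Pauling): Mg 1.31, P 2.19, Rb 0.82, In 1.78, Bi 2.02.
So from highest to lowest: P > Bi > In > Mg > Rb.

P, Bi, In, Mg, Rb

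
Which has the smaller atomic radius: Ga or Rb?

Ga

Moving right in a period, electrons are added to the same shell under a stronger nuclear pull, so atoms get smaller; moving down, a new shell is opened and atoms get larger.
Here both period and group differ, so the two effects have to be weighed against each other.
Rb > Ga: relative to Ga, both the across-period and down-group shifts push Rb's atomic radius up.
Tabulated atomic radius (pm): Ga 124, Rb 210.
So Ga has the smaller atomic radius (Ga < Rb).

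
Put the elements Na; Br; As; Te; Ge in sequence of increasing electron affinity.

Na is in period 3, group 1; Ge is in period 4, group 14; As is in period 4, group 15; Br is in period 4, group 17; Te is in period 5, group 16.
Adding an electron releases more energy for atoms nearer the top right (short of the noble gases).
Neither a single period nor a single group — weigh both effects.
As > Na: the two effects oppose for this pair; the across-period effect wins (78 vs 53 kJ/mol).
Ge > As: this pair runs against the simple trend — see the exception note.
Te > Ge: the two effects oppose for this pair; the across-period effect wins (190 vs 119 kJ/mol).
Br > Te: relative to Te, both the across-period and down-group shifts push Br's electron affinity up.
Note the exception: Ge has a higher electron affinity than As, contrary to the simple trend — adding an electron to As's half-filled 4p³ is unfavourable, so Ge (4p²) has the more exothermic EA.
Tabulated electron affinity (kJ/mol): Na 53, Ge 119, As 78, Br 325, Te 190.
So from lowest to highest: Na < As < Ge < Te < Br.

Na < As < Ge < Te < Br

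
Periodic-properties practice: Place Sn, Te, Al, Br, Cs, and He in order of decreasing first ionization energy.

He is in period 1, group 18; Al is in period 3, group 13; Br is in period 4, group 17; Sn is in period 5, group 14; Te is in period 5, group 16; Cs is in period 6, group 1.
Across a period the outer electron is held more tightly (higher IE₁); down a group it sits in a higher shell, more shielded, and comes off more easily.
These span different periods and groups, so the two trends combine.
Al > Cs: both effects reinforce here, so Al is clearly the higher of the two.
Sn > Al: the two effects oppose for this pair; the across-period effect wins (709 vs 578 kJ/mol).
Te > Sn: Te lies to the right of Sn in period 5, so the across-period effect alone puts Te higher.
Br > Te: relative to Te, both the across-period and down-group shifts push Br's first ionization energy up.
He > Br: relative to Br, both the across-period and down-group shifts push He's first ionization energy up.
Approximate values (kJ/mol): He 2372, Al 578, Br 1140, Sn 709, Te 869, Cs 376.
So from highest to lowest: He > Br > Te > Sn > Al > Cs.

He, Br, Te, Sn, Al, Cs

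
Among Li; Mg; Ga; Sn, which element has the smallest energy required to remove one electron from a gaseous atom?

Li

Li is in period 2, group 1; Mg is in period 3, group 2; Ga is in period 4, group 13; Sn is in period 5, group 14.
Across a period the outer electron is held more tightly (higher IE₁); down a group it sits in a higher shell, more shielded, and comes off more easily.
These sit on a diagonal, where the across-period and down-group effects partly cancel.
Ga > Li: the two effects oppose for this pair; the across-period effect wins (579 vs 520 kJ/mol).
Sn > Ga: the two effects oppose for this pair; the across-period effect wins (709 vs 579 kJ/mol).
Mg > Sn: the two effects oppose for this pair; the down-group effect wins (738 vs 709 kJ/mol).
Tabulated first ionization energy (kJ/mol): Li 520, Mg 738, Ga 579, Sn 709.
The smallest energy required to remove one electron from a gaseous atom among these belongs to Li.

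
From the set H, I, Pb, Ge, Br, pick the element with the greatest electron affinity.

Br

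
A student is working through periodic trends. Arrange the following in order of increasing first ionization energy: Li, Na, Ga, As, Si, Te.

Li is in period 2, group 1; Na is in period 3, group 1; Si is in period 3, group 14; Ga is in period 4, group 13; As is in period 4, group 15; Te is in period 5, group 16.
Removing the outermost electron gets harder across a period and easier down a group.
Neither a single period nor a single group — weigh both effects.
Li > Na: they share group 1; the group trend gives Li the larger value.
Ga > Li: period and group pull opposite ways; the across-period shift dominates (579 vs 520 kJ/mol).
Si > Ga: relative to Ga, both the across-period and down-group shifts push Si's first ionization energy up.
Te > Si: the two effects oppose for this pair; the across-period effect wins (869 vs 786 kJ/mol).
As > Te: period and group pull opposite ways; the down-group shift dominates (947 vs 869 kJ/mol).
Approximate values (kJ/mol): Li 520, Na 496, Si 786, Ga 579, As 947, Te 869.
So from lowest to highest: Na < Li < Ga < Si < Te < As.

Na < Li < Ga < Si < Te < As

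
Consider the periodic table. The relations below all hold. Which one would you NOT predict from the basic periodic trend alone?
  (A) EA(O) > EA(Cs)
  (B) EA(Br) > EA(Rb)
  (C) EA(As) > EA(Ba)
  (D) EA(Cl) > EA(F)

(D)

The general trend: electron affinity increases across a period and decreases down a group.
(A) O (period 2, group 16) vs Cs (period 6, group 1): the stated order agrees with the simple trend.
(B) Br (period 4, group 17) vs Rb (period 5, group 1): the stated order agrees with the simple trend.
(C) As (period 4, group 15) vs Ba (period 6, group 2): the stated order agrees with the simple trend.
(D) Cl (period 3, group 17) vs F (period 2, group 17): the stated order contradicts the simple trend.
The exception is (D): F's small 2p subshell makes the incoming electron feel strong e⁻–e⁻ repulsion, so Cl actually releases more energy on gaining an electron.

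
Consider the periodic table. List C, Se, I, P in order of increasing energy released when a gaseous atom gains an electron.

P, C, Se, I

Adding an electron releases more energy for atoms nearer the top right (short of the noble gases).
These sit on a diagonal, where the across-period and down-group effects partly cancel.
C > P: the two effects oppose for this pair; the down-group effect wins (122 vs 72 kJ/mol).
Se > C: the two effects oppose for this pair; the across-period effect wins (195 vs 122 kJ/mol).
I > Se: period and group pull opposite ways; the across-period shift dominates (295 vs 195 kJ/mol).
Tabulated electron affinity (kJ/mol): C 122, P 72, Se 195, I 295.
So from lowest to highest: P < C < Se < I.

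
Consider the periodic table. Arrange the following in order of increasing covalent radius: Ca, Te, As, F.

F is in period 2, group 17; Ca is in period 4, group 2; As is in period 4, group 15; Te is in period 5, group 16.
Across a period the added protons contract the valence shell; down a group each new principal shell makes the atom larger.
These span different periods and groups, so the two trends combine.
As > F: relative to F, both the across-period and down-group shifts push As's atomic radius up.
Te > As: period and group pull opposite ways; the down-group shift dominates (136 vs 121 pm).
Ca > Te: period and group pull opposite ways; the across-period shift dominates (171 vs 136 pm).
Approximate values (pm): F 64, Ca 171, As 121, Te 136.
So from smallest to largest: F < As < Te < Ca.

F < As < Te < Ca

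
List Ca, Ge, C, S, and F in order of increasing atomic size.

C is in period 2, group 14; F is in period 2, group 17; S is in period 3, group 16; Ca is in period 4, group 2; Ge is in period 4, group 14.
Atomic radius shrinks across a period as nuclear charge pulls the same shell inward, and grows down a group as new shells are added.
Neither a single period nor a single group — weigh both effects.
C > F: both are in period 2; the period trend gives C the larger value.
S > C: the two effects oppose for this pair; the down-group effect wins (103 vs 75 pm).
Ge > S: relative to S, both the across-period and down-group shifts push Ge's atomic radius up.
Ca > Ge: both are in period 4; the period trend gives Ca the larger value.
For reference (pm): C 75, F 64, S 103, Ca 171, Ge 121.
So from smallest to largest: F < C < S < Ge < Ca.

F < C < S < Ge < Ca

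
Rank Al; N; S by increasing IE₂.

IE_2 is the cost of taking one more electron from the +1 cation: Al⁺ still has 2 valence electrons; N⁺ still has 4 valence electrons; S⁺ still has 5 valence electrons.
All are still removing valence electrons, so compare the +1 ions as you would atoms: IE_2 generally rises across a period (higher Z_eff) and falls down a group (larger shell), subject to the usual subshell exceptions.
Valence configurations: Al⁺ [Ne]3s², N⁺ [He]2s²2p², S⁺ [Ne]3s²3p³.
Approximate IE_2 values (kJ/mol): Al 1817, N 2856, S 2252.
So the second ionization energies run Al < S < N.

Al < S < N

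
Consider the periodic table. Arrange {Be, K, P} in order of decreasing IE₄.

After 3 electrons have been removed, what remains? Be³⁺ is already 1 electron into the core; K³⁺ is already 2 electrons into the core; P³⁺ still has 2 valence electrons.
Pulling an electron out of a noble-gas core costs far more than removing a remaining valence electron, so K and Be sit at the high end of IE_4.
The numbers (kJ/mol): Be 21007, K 5877, P 4964.
Hence IE_4: P < K < Be.

Be > K > P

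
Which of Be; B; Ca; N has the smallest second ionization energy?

Ca

IE_2 is the cost of taking one more electron from the +1 cation: Be⁺ still has 1 valence electron; B⁺ still has 2 valence electrons; Ca⁺ still has 1 valence electron; N⁺ still has 4 valence electrons.
All are still removing valence electrons, so compare the +1 ions as you would atoms: IE_2 generally rises across a period (higher Z_eff) and falls down a group (larger shell), subject to the usual subshell exceptions.
Valence configurations: Be⁺ [He]2s¹, B⁺ [He]2s², Ca⁺ [Ar]4s¹, N⁺ [He]2s²2p².
Approximate IE_2 values (kJ/mol): Be 1757, B 2427, Ca 1145, N 2856.
So the second ionization energies run Ca < Be < B < N.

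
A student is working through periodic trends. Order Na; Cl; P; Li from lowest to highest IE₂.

The second ionization energy removes an electron from the +1 ion. For each element: Na⁺ is the bare [Ne] core; Cl⁺ still has 6 valence electrons; P⁺ still has 4 valence electrons; Li⁺ is the bare [He] core.
Pulling an electron out of a noble-gas core costs far more than removing a remaining valence electron, so Na and Li sit at the high end of IE_2.
Valence configurations: Cl⁺ [Ne]3s²3p⁴, P⁺ [Ne]3s²3p².
The numbers (kJ/mol): Na 4562, Cl 2298, P 1907, Li 7298.
Hence IE_2: P < Cl < Na < Li.

P < Cl < Na < Li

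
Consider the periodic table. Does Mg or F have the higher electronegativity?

F

F is in period 2, group 17; Mg is in period 3, group 2.
Smaller atoms with higher effective nuclear charge are more electronegative.
Here both period and group differ, so the two effects have to be weighed against each other.
F > Mg: both effects reinforce here, so F is clearly the higher of the two.
Approximate values (Pauling): F 3.98, Mg 1.31.
So F has the higher electronegativity (F > Mg).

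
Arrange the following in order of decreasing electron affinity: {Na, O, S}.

O is in period 2, group 16; Na is in period 3, group 1; S is in period 3, group 16.
Adding an electron releases more energy for atoms nearer the top right (short of the noble gases).
These span different periods and groups, so the two trends combine.
O > Na: relative to Na, both the across-period and down-group shifts push O's electron affinity up.
S > O: this pair runs against the simple trend — see the exception note.
Note the exception: S has a higher electron affinity than O, contrary to the simple trend — the compact 2p subshell of O repels the added electron more than S's larger 3p does.
Approximate values (kJ/mol): O 141, Na 53, S 200.
So from highest to lowest: S > O > Na.

S, O, Na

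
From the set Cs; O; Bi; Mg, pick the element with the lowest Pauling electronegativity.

Cs

O is in period 2, group 16; Mg is in period 3, group 2; Cs is in period 6, group 1; Bi is in period 6, group 15.
Atoms toward the upper right of the periodic table pull bonding electrons most strongly.
Neither a single period nor a single group — weigh both effects.
Mg > Cs: relative to Cs, both the across-period and down-group shifts push Mg's electronegativity up.
Bi > Mg: the two effects oppose for this pair; the across-period effect wins (2.02 vs 1.31).
O > Bi: both effects reinforce here, so O is clearly the higher of the two.
For reference (Pauling): O 3.44, Mg 1.31, Cs 0.79, Bi 2.02.
The lowest Pauling electronegativity among these belongs to Cs.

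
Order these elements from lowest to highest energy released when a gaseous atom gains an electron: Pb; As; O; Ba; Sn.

O is in period 2, group 16; As is in period 4, group 15; Sn is in period 5, group 14; Ba is in period 6, group 2; Pb is in period 6, group 14.
Electron affinity generally becomes more exothermic across a period toward the halogens and less exothermic down a group.
These span different periods and groups, so the two trends combine.
Pb > Ba: Pb lies to the right of Ba in period 6, so the across-period effect alone puts Pb higher.
As > Pb: relative to Pb, both the across-period and down-group shifts push As's electron affinity up.
Sn > As: this pair runs against the simple trend — see the exception note.
O > Sn: both effects reinforce here, so O is clearly the higher of the two.
Note the exception: Sn has a higher electron affinity than As, contrary to the simple trend — adding an electron to As's half-filled np³ subshell costs electron-pairing energy.
Approximate values (kJ/mol): O 141, As 78, Sn 107, Ba 14, Pb 35.
So from lowest to highest: Ba < Pb < As < Sn < O.

Ba, Pb, As, Sn, O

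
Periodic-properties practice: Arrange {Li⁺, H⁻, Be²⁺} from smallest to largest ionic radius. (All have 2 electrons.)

Be²⁺ < Li⁺ < H⁻

All of these have 2 electrons, so size is governed by nuclear charge alone: the more protons, the stronger the pull on the same electron cloud, and the smaller the ion.
Nuclear charges: Be²⁺ (Z=4), Li⁺ (Z=3), H⁻ (Z=1).
Smallest to largest: Be²⁺ < Li⁺ < H⁻.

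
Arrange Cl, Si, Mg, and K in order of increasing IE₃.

Consider each +2 ion: Cl²⁺ still has 5 valence electrons; Si²⁺ still has 2 valence electrons; Mg²⁺ is the bare [Ne] core; K²⁺ is already 1 electron into the core.
Pulling an electron out of a noble-gas core costs far more than removing a remaining valence electron, so K and Mg sit at the high end of IE_3.
Valence configurations: Cl²⁺ [Ne]3s²3p³, Si²⁺ [Ne]3s².
The numbers (kJ/mol): Cl 3822, Si 3232, Mg 7733, K 4420.
Overall IE_3 order: Si < Cl < K < Mg.

Si < Cl < K < Mg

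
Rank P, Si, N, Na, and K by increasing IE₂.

Si < P < N < K < Na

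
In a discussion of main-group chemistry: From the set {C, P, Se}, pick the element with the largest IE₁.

C is in period 2, group 14; P is in period 3, group 15; Se is in period 4, group 16.
IE₁ increases left→right with effective nuclear charge and decreases top→bottom as the valence shell moves farther out.
These sit on a diagonal, where the across-period and down-group effects partly cancel.
P > Se: period and group pull opposite ways; the down-group shift dominates (1012 vs 941 kJ/mol).
C > P: period and group pull opposite ways; the down-group shift dominates (1086 vs 1012 kJ/mol).
For reference (kJ/mol): C 1086, P 1012, Se 941.
The largest IE₁ among these belongs to C.

C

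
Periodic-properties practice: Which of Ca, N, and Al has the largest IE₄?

The fourth ionization energy removes an electron from the +3 ion. For each element: Ca³⁺ is already 1 electron into the core; N³⁺ still has 2 valence electrons; Al³⁺ is the bare [Ne] core.
Usually core removal costs more than valence removal, but here the competition is close: a tightly held n=2 valence electron can cost more to remove than an n=3 core electron, so the actual values have to decide it.
Tabulated IE_4 (kJ/mol): Ca 6491, N 7475, Al 11577.
Hence IE_4: Ca < N < Al.

Al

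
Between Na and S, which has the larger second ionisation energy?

Na

The second ionization energy removes an electron from the +1 ion. For each element: Na⁺ is the bare [Ne] core; S⁺ still has 5 valence electrons.
Core electrons are held far more tightly than valence electrons, so Na tops the IE_2 order.
Tabulated IE_2 (kJ/mol): Na 4562, S 2252.
Putting it together, IE_2: S < Na.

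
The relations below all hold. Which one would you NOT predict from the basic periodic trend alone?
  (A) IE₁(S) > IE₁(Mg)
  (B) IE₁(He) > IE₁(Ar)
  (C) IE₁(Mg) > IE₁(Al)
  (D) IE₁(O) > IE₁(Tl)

(C)

The general trend: first ionisation energy increases across a period and decreases down a group.
(A) S (period 3, group 16) vs Mg (period 3, group 2): the stated order agrees with the simple trend.
(B) He (period 1, group 18) vs Ar (period 3, group 18): the stated order agrees with the simple trend.
(C) Mg (period 3, group 2) vs Al (period 3, group 13): the stated order contradicts the simple trend.
(D) O (period 2, group 16) vs Tl (period 6, group 13): the stated order agrees with the simple trend.
The exception is (C): Al's single 3p electron is easier to remove than one from Mg's filled 3s².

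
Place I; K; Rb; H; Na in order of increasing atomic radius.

H < I < Na < K < Rb

H is in period 1, group 1; Na is in period 3, group 1; K is in period 4, group 1; Rb is in period 5, group 1; I is in period 5, group 17.
Across a period the added protons contract the valence shell; down a group each new principal shell makes the atom larger.
Here both period and group differ, so the two effects have to be weighed against each other.
I > H: the two effects oppose for this pair; the down-group effect wins (133 vs 32 pm).
Na > I: the two effects oppose for this pair; the across-period effect wins (155 vs 133 pm).
K > Na: K sits below Na in group 1, so the down-group effect alone puts K larger.
Rb > K: they share group 1; the group trend gives Rb the larger value.
Tabulated atomic radius (pm): H 32, Na 155, K 196, Rb 210, I 133.
So from smallest to largest: H < I < Na < K < Rb.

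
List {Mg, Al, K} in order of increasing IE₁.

Mg is in period 3, group 2; Al is in period 3, group 13; K is in period 4, group 1.
First ionization energy rises across a period (greater Z_eff holds electrons more tightly) and falls down a group (valence electrons are farther from the nucleus).
Here both period and group differ, so the two effects have to be weighed against each other.
Al > K: relative to K, both the across-period and down-group shifts push Al's first ionization energy up.
Mg > Al: this pair runs against the simple trend — see the exception note.
Note the exception: Mg has a higher first ionization energy than Al, contrary to the simple trend — Al's single 3p electron is easier to remove than one from Mg's filled 3s².
For reference (kJ/mol): Mg 738, Al 578, K 419.
So from lowest to highest: K < Al < Mg.

K < Al < Mg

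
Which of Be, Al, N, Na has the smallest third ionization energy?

IE_3 is the cost of taking one more electron from the +2 cation: Be²⁺ is the bare [He] core; Al²⁺ still has 1 valence electron; N²⁺ still has 3 valence electrons; Na²⁺ is already 1 electron into the core.
Pulling an electron out of a noble-gas core costs far more than removing a remaining valence electron, so Na and Be sit at the high end of IE_3.
Valence configurations: Al²⁺ [Ne]3s¹, N²⁺ [He]2s²2p¹.
The numbers (kJ/mol): Be 14849, Al 2745, N 4578, Na 6910.
Hence IE_3: Al < N < Na < Be.

Al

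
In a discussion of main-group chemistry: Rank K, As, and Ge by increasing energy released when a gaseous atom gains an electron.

K, As, Ge

Atoms with high Z_eff and room in the valence shell (especially the halogens) have the most exothermic electron affinities.
All lie in period 4; the across-period trend (electron affinity increases left to right) applies, with the exception below.
Note the exception: Ge has a higher electron affinity than As, contrary to the simple trend — adding an electron to As's half-filled 4p³ is unfavourable, so Ge (4p²) has the more exothermic EA.
Tabulated electron affinity (kJ/mol): K 48, Ge 119, As 78.
So from lowest to highest: K < As < Ge.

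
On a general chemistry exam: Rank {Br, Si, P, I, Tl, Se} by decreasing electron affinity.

Si is in period 3, group 14; P is in period 3, group 15; Se is in period 4, group 16; Br is in period 4, group 17; I is in period 5, group 17; Tl is in period 6, group 13.
Adding an electron releases more energy for atoms nearer the top right (short of the noble gases).
Here both period and group differ, so the two effects have to be weighed against each other.
P > Tl: both effects reinforce here, so P is clearly the higher of the two.
Si > P: this pair runs against the simple trend — see the exception note.
Se > Si: the two effects oppose for this pair; the across-period effect wins (195 vs 134 kJ/mol).
I > Se: the two effects oppose for this pair; the across-period effect wins (295 vs 195 kJ/mol).
Br > I: Br sits above I in group 17, so the down-group effect alone puts Br higher.
Note the exception: Si has a higher electron affinity than P, contrary to the simple trend — adding an electron to P's half-filled 3p³ is unfavourable, so Si (3p²) has the more exothermic EA.
For reference (kJ/mol): Si 134, P 72, Se 195, Br 325, I 295, Tl 19.
So from highest to lowest: Br > I > Se > Si > P > Tl.

Br > I > Se > Si > P > Tl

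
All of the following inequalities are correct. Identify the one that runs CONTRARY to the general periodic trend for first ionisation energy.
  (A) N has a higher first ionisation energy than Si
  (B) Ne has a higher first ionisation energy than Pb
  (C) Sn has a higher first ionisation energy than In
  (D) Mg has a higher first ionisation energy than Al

The general trend: first ionisation energy increases across a period and decreases down a group.
(A) N (period 2, group 15) vs Si (period 3, group 14): the stated order agrees with the simple trend.
(B) Ne (period 2, group 18) vs Pb (period 6, group 14): the stated order agrees with the simple trend.
(C) Sn (period 5, group 14) vs In (period 5, group 13): the stated order agrees with the simple trend.
(D) Mg (period 3, group 2) vs Al (period 3, group 13): the stated order contradicts the simple trend.
The exception is (D): Al's single 3p electron is easier to remove than one from Mg's filled 3s².

(D)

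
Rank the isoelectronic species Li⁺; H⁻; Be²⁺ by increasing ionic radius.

Be²⁺ < Li⁺ < H⁻

All of these have 2 electrons, so size is governed by nuclear charge alone: the more protons, the stronger the pull on the same electron cloud, and the smaller the ion.
Nuclear charges: Be²⁺ (Z=4), Li⁺ (Z=3), H⁻ (Z=1).
Smallest to largest: Be²⁺ < Li⁺ < H⁻.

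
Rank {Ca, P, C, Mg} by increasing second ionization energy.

Ca < Mg < P < C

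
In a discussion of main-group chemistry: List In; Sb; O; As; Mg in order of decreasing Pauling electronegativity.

O is in period 2, group 16; Mg is in period 3, group 2; As is in period 4, group 15; In is in period 5, group 13; Sb is in period 5, group 15.
EN rises left→right (higher Z_eff, smaller atoms) and falls top→bottom (larger, more shielded atoms).
Neither a single period nor a single group — weigh both effects.
In > Mg: period and group pull opposite ways; the across-period shift dominates (1.78 vs 1.31).
Sb > In: both are in period 5; the period trend gives Sb the larger value.
As > Sb: As sits above Sb in group 15, so the down-group effect alone puts As higher.
O > As: both effects reinforce here, so O is clearly the higher of the two.
For reference (Pauling): O 3.44, Mg 1.31, As 2.18, In 1.78, Sb 2.05.
So from highest to lowest: O > As > Sb > In > Mg.

O, As, Sb, In, Mg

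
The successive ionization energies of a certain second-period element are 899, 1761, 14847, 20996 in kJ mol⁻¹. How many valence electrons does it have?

2

Look for the largest jump between consecutive ionization energies: IE3/IE2 ≈ 8.4, far larger than any earlier ratio.
That jump marks the point where a core electron is being removed. So the atom has 2 valence electrons.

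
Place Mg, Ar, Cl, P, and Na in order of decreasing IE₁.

Na is in period 3, group 1; Mg is in period 3, group 2; P is in period 3, group 15; Cl is in period 3, group 17; Ar is in period 3, group 18.
Removing the outermost electron gets harder across a period and easier down a group.
All lie in period 3, so first ionization energy increases left to right.
So from highest to lowest: Ar > Cl > P > Mg > Na.

Ar > Cl > P > Mg > Na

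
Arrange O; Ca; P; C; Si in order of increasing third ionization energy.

P < Si < C < Ca < O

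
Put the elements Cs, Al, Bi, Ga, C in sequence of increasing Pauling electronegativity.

Cs < Al < Ga < Bi < C

C is in period 2, group 14; Al is in period 3, group 13; Ga is in period 4, group 13; Cs is in period 6, group 1; Bi is in period 6, group 15.
Smaller atoms with higher effective nuclear charge are more electronegative.
Here both period and group differ, so the two effects have to be weighed against each other.
Al > Cs: relative to Cs, both the across-period and down-group shifts push Al's electronegativity up.
Ga > Al: this pair runs against the simple trend — see the exception note.
Bi > Ga: the two effects oppose for this pair; the across-period effect wins (2.02 vs 1.81).
C > Bi: the two effects oppose for this pair; the down-group effect wins (2.55 vs 2.02).
Note the exception: Ga has a higher electronegativity than Al, contrary to the simple trend — poor shielding by filled d (and f) subshells raises the heavier element's effective nuclear charge more than the simple down-group trend predicts.
Approximate values (Pauling): C 2.55, Al 1.61, Ga 1.81, Cs 0.79, Bi 2.02.
So from lowest to highest: Cs < Al < Ga < Bi < C.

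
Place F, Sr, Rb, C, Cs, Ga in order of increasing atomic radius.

C is in period 2, group 14; F is in period 2, group 17; Ga is in period 4, group 13; Rb is in period 5, group 1; Sr is in period 5, group 2; Cs is in period 6, group 1.
Moving right in a period, electrons are added to the same shell under a stronger nuclear pull, so atoms get smaller; moving down, a new shell is opened and atoms get larger.
Here both period and group differ, so the two effects have to be weighed against each other.
C > F: both are in period 2; the period trend gives C the larger value.
Ga > C: relative to C, both the across-period and down-group shifts push Ga's atomic radius up.
Sr > Ga: both effects reinforce here, so Sr is clearly the larger of the two.
Rb > Sr: Rb lies to the left of Sr in period 5, so the across-period effect alone puts Rb larger.
Cs > Rb: they share group 1; the group trend gives Cs the larger value.
For reference (pm): C 75, F 64, Ga 124, Rb 210, Sr 185, Cs 232.
So from smallest to largest: F < C < Ga < Sr < Rb < Cs.

F, C, Ga, Sr, Rb, Cs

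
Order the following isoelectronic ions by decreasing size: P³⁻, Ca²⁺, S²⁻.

P³⁻ > S²⁻ > Ca²⁺

All of these have 18 electrons, so size is governed by nuclear charge alone: the more protons, the stronger the pull on the same electron cloud, and the smaller the ion.
Nuclear charges: Ca²⁺ (Z=20), S²⁻ (Z=16), P³⁻ (Z=15).
Largest to smallest: P³⁻ > S²⁻ > Ca²⁺.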